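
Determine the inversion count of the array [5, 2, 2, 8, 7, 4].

Finding inversions in [5, 2, 2, 8, 7, 4]:

(0, 1): arr[0]=5 > arr[1]=2
(0, 2): arr[0]=5 > arr[2]=2
(0, 5): arr[0]=5 > arr[5]=4
(3, 4): arr[3]=8 > arr[4]=7
(3, 5): arr[3]=8 > arr[5]=4
(4, 5): arr[4]=7 > arr[5]=4

Total inversions: 6

The array has 6 inversion(s): (0,1), (0,2), (0,5), (3,4), (3,5), (4,5). Each pair (i,j) satisfies i < j and arr[i] > arr[j].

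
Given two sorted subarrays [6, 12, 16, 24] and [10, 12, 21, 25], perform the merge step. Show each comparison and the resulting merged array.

Merging process:

Compare 6 vs 10: take 6 from left. Merged: [6]
Compare 12 vs 10: take 10 from right. Merged: [6, 10]
Compare 12 vs 12: take 12 from left. Merged: [6, 10, 12]
Compare 16 vs 12: take 12 from right. Merged: [6, 10, 12, 12]
Compare 16 vs 21: take 16 from left. Merged: [6, 10, 12, 12, 16]
Compare 24 vs 21: take 21 from right. Merged: [6, 10, 12, 12, 16, 21]
Compare 24 vs 25: take 24 from left. Merged: [6, 10, 12, 12, 16, 21, 24]
Append remaining from right: [25]. Merged: [6, 10, 12, 12, 16, 21, 24, 25]

Final merged array: [6, 10, 12, 12, 16, 21, 24, 25]
Total comparisons: 7

The merged array is [6, 10, 12, 12, 16, 21, 24, 25], requiring 7 comparisons. The merge step runs in O(n) time where n is the total number of elements.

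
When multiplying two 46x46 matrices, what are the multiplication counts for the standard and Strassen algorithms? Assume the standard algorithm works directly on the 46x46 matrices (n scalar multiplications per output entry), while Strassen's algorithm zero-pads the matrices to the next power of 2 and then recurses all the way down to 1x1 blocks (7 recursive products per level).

Matrix multiplication for 46x46 matrices:

Strassen's algorithm requires power-of-2 dimensions. Pad 46x46 to 64x64 (next power of 2).

Standard algorithm: 46^3 = 97336 multiplications
Strassen's algorithm: 7^(log2(64)) = 7^6 = 117649 multiplications
Difference: 97336 - 117649 = -20313 (Strassen uses MORE here due to padding overhead — for small or just-over-power-of-2 n, padding can outweigh the per-level savings)

Standard: 97336 multiplications (46^3). Strassen: 117649 multiplications (7^6, after padding to 64x64). Strassen reduces 8 recursive multiplications to 7 at each level.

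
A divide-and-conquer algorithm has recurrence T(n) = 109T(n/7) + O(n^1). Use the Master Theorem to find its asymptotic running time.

Master Theorem for T(n) = 109T(n/7) + O(n^1):

a = 109, b = 7, c = 1
log_b(a) = log_7(109) = 2.4109

Case 1: c = 1 < log_7(109) = 2.4109
T(n) = O(n^(log_7 109))

For T(n) = 109T(n/7) + O(n^1): log_7(109) = 2.4109. This is Case 1 of the Master Theorem (c < log_b(a), work dominated by leaves), giving O(n^(log_7 109)).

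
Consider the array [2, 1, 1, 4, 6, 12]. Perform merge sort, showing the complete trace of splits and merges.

Merge sort trace:

Split: [2, 1, 1, 4, 6, 12] -> [2, 1, 1] and [4, 6, 12]
  Split: [2, 1, 1] -> [2] and [1, 1]
    Split: [1, 1] -> [1] and [1]
    Merge: [1] + [1] -> [1, 1]
  Merge: [2] + [1, 1] -> [1, 1, 2]
  Split: [4, 6, 12] -> [4] and [6, 12]
    Split: [6, 12] -> [6] and [12]
    Merge: [6] + [12] -> [6, 12]
  Merge: [4] + [6, 12] -> [4, 6, 12]
Merge: [1, 1, 2] + [4, 6, 12] -> [1, 1, 2, 4, 6, 12]

Final sorted array: [1, 1, 2, 4, 6, 12]

The merge sort proceeds by recursively splitting the array and merging sorted halves.
After all merges, the sorted array is [1, 1, 2, 4, 6, 12].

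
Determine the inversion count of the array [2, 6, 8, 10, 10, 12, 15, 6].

Finding inversions in [2, 6, 8, 10, 10, 12, 15, 6]:

(2, 7): arr[2]=8 > arr[7]=6
(3, 7): arr[3]=10 > arr[7]=6
(4, 7): arr[4]=10 > arr[7]=6
(5, 7): arr[5]=12 > arr[7]=6
(6, 7): arr[6]=15 > arr[7]=6

Total inversions: 5

The array has 5 inversion(s): (2,7), (3,7), (4,7), (5,7), (6,7). Each pair (i,j) satisfies i < j and arr[i] > arr[j].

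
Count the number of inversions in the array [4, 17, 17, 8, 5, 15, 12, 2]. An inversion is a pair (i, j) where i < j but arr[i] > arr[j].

Finding inversions in [4, 17, 17, 8, 5, 15, 12, 2]:

(0, 7): arr[0]=4 > arr[7]=2
(1, 3): arr[1]=17 > arr[3]=8
(1, 4): arr[1]=17 > arr[4]=5
(1, 5): arr[1]=17 > arr[5]=15
(1, 6): arr[1]=17 > arr[6]=12
(1, 7): arr[1]=17 > arr[7]=2
(2, 3): arr[2]=17 > arr[3]=8
(2, 4): arr[2]=17 > arr[4]=5
(2, 5): arr[2]=17 > arr[5]=15
(2, 6): arr[2]=17 > arr[6]=12
(2, 7): arr[2]=17 > arr[7]=2
(3, 4): arr[3]=8 > arr[4]=5
(3, 7): arr[3]=8 > arr[7]=2
(4, 7): arr[4]=5 > arr[7]=2
(5, 6): arr[5]=15 > arr[6]=12
(5, 7): arr[5]=15 > arr[7]=2
(6, 7): arr[6]=12 > arr[7]=2

Total inversions: 17

The array has 17 inversion(s): (0,7), (1,3), (1,4), (1,5), (1,6), (1,7), (2,3), (2,4), (2,5), (2,6), (2,7), (3,4), (3,7), (4,7), (5,6), (5,7), (6,7). Each pair (i,j) satisfies i < j and arr[i] > arr[j].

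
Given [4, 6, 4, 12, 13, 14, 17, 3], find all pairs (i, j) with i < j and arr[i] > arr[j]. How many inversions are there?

Finding inversions in [4, 6, 4, 12, 13, 14, 17, 3]:

(0, 7): arr[0]=4 > arr[7]=3
(1, 2): arr[1]=6 > arr[2]=4
(1, 7): arr[1]=6 > arr[7]=3
(2, 7): arr[2]=4 > arr[7]=3
(3, 7): arr[3]=12 > arr[7]=3
(4, 7): arr[4]=13 > arr[7]=3
(5, 7): arr[5]=14 > arr[7]=3
(6, 7): arr[6]=17 > arr[7]=3

Total inversions: 8

The array has 8 inversion(s): (0,7), (1,2), (1,7), (2,7), (3,7), (4,7), (5,7), (6,7). Each pair (i,j) satisfies i < j and arr[i] > arr[j].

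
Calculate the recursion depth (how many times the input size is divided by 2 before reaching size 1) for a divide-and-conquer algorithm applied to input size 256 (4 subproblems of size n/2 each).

For divide and conquer with division factor 2:

Problem sizes at each level:
Level 0: 256
Level 1: 128
Level 2: 64
Level 3: 32
Level 4: 16
Level 5: 8
Level 6: 4
Level 7: 2
Level 8: 1

The root is level 0 and the size-1 base case is level 8 (the tree spans levels 0 through 8, i.e. 9 levels counting the root), so the depth is the number of divisions: log_2(256) = 8

The recursion tree depth is log_2(256) = 8. At each level, the problem size is divided by 2, so it takes 8 divisions to reduce to a base case of size 1. The algorithm makes 4 recursive calls at each level.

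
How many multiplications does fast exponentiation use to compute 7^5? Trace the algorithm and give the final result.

Computing 7^5 by squaring (build up from 7^1; each line after the first costs one multiplication):

7^1 = 7
7^2 = (7^1)^2 = 7^2 = 49
7^4 = (7^2)^2 = 49^2 = 2401
7^5 = 7 * 7^4 = 7 * 2401 = 16807

Result: 16807
Multiplications needed: 3 (3 lines after 7^1)

7^5 = 16807. Using exponentiation by squaring, this requires 3 multiplications. The key idea: if the exponent is even, square the half-power; if odd, multiply by the base once.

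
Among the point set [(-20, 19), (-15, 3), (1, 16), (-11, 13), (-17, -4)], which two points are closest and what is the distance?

Computing all pairwise distances among 5 points:

d((-20, 19), (-15, 3)) = 16.7631
d((-20, 19), (1, 16)) = 21.2132
d((-20, 19), (-11, 13)) = 10.8167
d((-20, 19), (-17, -4)) = 23.1948
d((-15, 3), (1, 16)) = 20.6155
d((-15, 3), (-11, 13)) = 10.7703
d((-15, 3), (-17, -4)) = 7.2801 <-- minimum
d((1, 16), (-11, 13)) = 12.3693
d((1, 16), (-17, -4)) = 26.9072
d((-11, 13), (-17, -4)) = 18.0278

Closest pair: (-15, 3) and (-17, -4) with distance 7.2801

The closest pair is (-15, 3) and (-17, -4) with Euclidean distance 7.2801. For 5 points, brute-force pairwise comparison is shown above. For large n, the divide-and-conquer algorithm (sort by x, recurse on halves, check the dividing strip) achieves O(n log n).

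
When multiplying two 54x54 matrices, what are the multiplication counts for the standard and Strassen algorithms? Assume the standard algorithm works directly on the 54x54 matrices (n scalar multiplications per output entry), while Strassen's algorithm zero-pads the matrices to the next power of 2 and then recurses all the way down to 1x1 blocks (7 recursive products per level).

Matrix multiplication for 54x54 matrices:

Strassen's algorithm requires power-of-2 dimensions. Pad 54x54 to 64x64 (next power of 2).

Standard algorithm: 54^3 = 157464 multiplications
Strassen's algorithm: 7^(log2(64)) = 7^6 = 117649 multiplications
Savings: 157464 - 117649 = 39815 multiplications

Standard: 157464 multiplications (54^3). Strassen: 117649 multiplications (7^6, after padding to 64x64). Strassen reduces 8 recursive multiplications to 7 at each level.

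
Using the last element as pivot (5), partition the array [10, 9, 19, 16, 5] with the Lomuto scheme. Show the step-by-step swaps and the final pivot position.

Lomuto partition with pivot = 5:

Initial array: [10, 9, 19, 16, 5]

arr[0]=10 > 5: no swap
arr[1]=9 > 5: no swap
arr[2]=19 > 5: no swap
arr[3]=16 > 5: no swap

Place pivot at position 0: [5, 9, 19, 16, 10]
Pivot position: 0

After partitioning with pivot 5, the array becomes [5, 9, 19, 16, 10]. The pivot is placed at index 0. All elements to the left of the pivot are <= 5, and all elements to the right are > 5.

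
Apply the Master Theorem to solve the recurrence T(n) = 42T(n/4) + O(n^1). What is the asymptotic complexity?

Master Theorem for T(n) = 42T(n/4) + O(n^1):

a = 42, b = 4, c = 1
log_b(a) = log_4(42) = 2.6962

Case 1: c = 1 < log_4(42) = 2.6962
T(n) = O(n^(log_4 42))

For T(n) = 42T(n/4) + O(n^1): log_4(42) = 2.6962. This is Case 1 of the Master Theorem (c < log_b(a), work dominated by leaves), giving O(n^(log_4 42)).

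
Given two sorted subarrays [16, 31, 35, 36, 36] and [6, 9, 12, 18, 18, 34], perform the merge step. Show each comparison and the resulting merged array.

Merging process:

Compare 16 vs 6: take 6 from right. Merged: [6]
Compare 16 vs 9: take 9 from right. Merged: [6, 9]
Compare 16 vs 12: take 12 from right. Merged: [6, 9, 12]
Compare 16 vs 18: take 16 from left. Merged: [6, 9, 12, 16]
Compare 31 vs 18: take 18 from right. Merged: [6, 9, 12, 16, 18]
Compare 31 vs 18: take 18 from right. Merged: [6, 9, 12, 16, 18, 18]
Compare 31 vs 34: take 31 from left. Merged: [6, 9, 12, 16, 18, 18, 31]
Compare 35 vs 34: take 34 from right. Merged: [6, 9, 12, 16, 18, 18, 31, 34]
Append remaining from left: [35, 36, 36]. Merged: [6, 9, 12, 16, 18, 18, 31, 34, 35, 36, 36]

Final merged array: [6, 9, 12, 16, 18, 18, 31, 34, 35, 36, 36]
Total comparisons: 8

The merged array is [6, 9, 12, 16, 18, 18, 31, 34, 35, 36, 36], requiring 8 comparisons. The merge step runs in O(n) time where n is the total number of elements.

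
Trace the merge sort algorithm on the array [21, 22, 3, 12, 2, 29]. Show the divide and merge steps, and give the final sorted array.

Merge sort trace:

Split: [21, 22, 3, 12, 2, 29] -> [21, 22, 3] and [12, 2, 29]
  Split: [21, 22, 3] -> [21] and [22, 3]
    Split: [22, 3] -> [22] and [3]
    Merge: [22] + [3] -> [3, 22]
  Merge: [21] + [3, 22] -> [3, 21, 22]
  Split: [12, 2, 29] -> [12] and [2, 29]
    Split: [2, 29] -> [2] and [29]
    Merge: [2] + [29] -> [2, 29]
  Merge: [12] + [2, 29] -> [2, 12, 29]
Merge: [3, 21, 22] + [2, 12, 29] -> [2, 3, 12, 21, 22, 29]

Final sorted array: [2, 3, 12, 21, 22, 29]

The merge sort proceeds by recursively splitting the array and merging sorted halves.
After all merges, the sorted array is [2, 3, 12, 21, 22, 29].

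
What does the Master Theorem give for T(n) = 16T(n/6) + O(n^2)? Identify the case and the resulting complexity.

Master Theorem for T(n) = 16T(n/6) + O(n^2):

a = 16, b = 6, c = 2
log_b(a) = log_6(16) = 1.5474

Case 3: c = 2 > log_6(16) = 1.5474
T(n) = O(n^2) = O(n^2)

For T(n) = 16T(n/6) + O(n^2): log_6(16) = 1.5474. This is Case 3 of the Master Theorem (c > log_b(a), work dominated by root), giving O(n^2).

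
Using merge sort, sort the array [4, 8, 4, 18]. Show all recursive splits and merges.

Merge sort trace:

Split: [4, 8, 4, 18] -> [4, 8] and [4, 18]
  Split: [4, 8] -> [4] and [8]
  Merge: [4] + [8] -> [4, 8]
  Split: [4, 18] -> [4] and [18]
  Merge: [4] + [18] -> [4, 18]
Merge: [4, 8] + [4, 18] -> [4, 4, 8, 18]

Final sorted array: [4, 4, 8, 18]

The merge sort proceeds by recursively splitting the array and merging sorted halves.
After all merges, the sorted array is [4, 4, 8, 18].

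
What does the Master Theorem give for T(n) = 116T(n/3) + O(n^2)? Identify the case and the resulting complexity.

Master Theorem for T(n) = 116T(n/3) + O(n^2):

a = 116, b = 3, c = 2
log_b(a) = log_3(116) = 4.3269

Case 1: c = 2 < log_3(116) = 4.3269
T(n) = O(n^(log_3 116))

For T(n) = 116T(n/3) + O(n^2): log_3(116) = 4.3269. This is Case 1 of the Master Theorem (c < log_b(a), work dominated by leaves), giving O(n^(log_3 116)).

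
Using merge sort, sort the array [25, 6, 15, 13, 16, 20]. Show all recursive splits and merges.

Merge sort trace:

Split: [25, 6, 15, 13, 16, 20] -> [25, 6, 15] and [13, 16, 20]
  Split: [25, 6, 15] -> [25] and [6, 15]
    Split: [6, 15] -> [6] and [15]
    Merge: [6] + [15] -> [6, 15]
  Merge: [25] + [6, 15] -> [6, 15, 25]
  Split: [13, 16, 20] -> [13] and [16, 20]
    Split: [16, 20] -> [16] and [20]
    Merge: [16] + [20] -> [16, 20]
  Merge: [13] + [16, 20] -> [13, 16, 20]
Merge: [6, 15, 25] + [13, 16, 20] -> [6, 13, 15, 16, 20, 25]

Final sorted array: [6, 13, 15, 16, 20, 25]

The merge sort proceeds by recursively splitting the array and merging sorted halves.
After all merges, the sorted array is [6, 13, 15, 16, 20, 25].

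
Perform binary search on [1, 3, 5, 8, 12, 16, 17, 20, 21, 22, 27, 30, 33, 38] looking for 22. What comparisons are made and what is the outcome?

Binary search for 22 in [1, 3, 5, 8, 12, 16, 17, 20, 21, 22, 27, 30, 33, 38]:

lo=0, hi=13, mid=6, arr[mid]=17 -> 17 < 22, search right half
lo=7, hi=13, mid=10, arr[mid]=27 -> 27 > 22, search left half
lo=7, hi=9, mid=8, arr[mid]=21 -> 21 < 22, search right half
lo=9, hi=9, mid=9, arr[mid]=22 -> Found target at index 9!

Binary search finds 22 at index 9 after 4 comparisons. The search repeatedly halves the search space by comparing with the middle element.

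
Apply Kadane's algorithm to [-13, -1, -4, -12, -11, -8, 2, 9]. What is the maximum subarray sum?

Using Kadane's algorithm on [-13, -1, -4, -12, -11, -8, 2, 9]:

Scanning through the array:
Position 1 (value -1): max_ending_here = -1, max_so_far = -1
Position 2 (value -4): max_ending_here = -4, max_so_far = -1
Position 3 (value -12): max_ending_here = -12, max_so_far = -1
Position 4 (value -11): max_ending_here = -11, max_so_far = -1
Position 5 (value -8): max_ending_here = -8, max_so_far = -1
Position 6 (value 2): max_ending_here = 2, max_so_far = 2
Position 7 (value 9): max_ending_here = 11, max_so_far = 11

Maximum subarray: [2, 9]
Maximum sum: 11

The maximum subarray is [2, 9] with sum 11. This subarray runs from index 6 to index 7.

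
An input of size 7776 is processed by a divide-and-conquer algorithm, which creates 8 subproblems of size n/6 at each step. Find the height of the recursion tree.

For divide and conquer with division factor 6:

Problem sizes at each level:
Level 0: 7776
Level 1: 1296
Level 2: 216
Level 3: 36
Level 4: 6
Level 5: 1

The root is level 0 and the size-1 base case is level 5 (the tree spans levels 0 through 5, i.e. 6 levels counting the root), so the depth is the number of divisions: log_6(7776) = 5

The recursion tree depth is log_6(7776) = 5. At each level, the problem size is divided by 6, so it takes 5 divisions to reduce to a base case of size 1. The algorithm makes 8 recursive calls at each level.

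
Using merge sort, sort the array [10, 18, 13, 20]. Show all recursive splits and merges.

Merge sort trace:

Split: [10, 18, 13, 20] -> [10, 18] and [13, 20]
  Split: [10, 18] -> [10] and [18]
  Merge: [10] + [18] -> [10, 18]
  Split: [13, 20] -> [13] and [20]
  Merge: [13] + [20] -> [13, 20]
Merge: [10, 18] + [13, 20] -> [10, 13, 18, 20]

Final sorted array: [10, 13, 18, 20]

The merge sort proceeds by recursively splitting the array and merging sorted halves.
After all merges, the sorted array is [10, 13, 18, 20].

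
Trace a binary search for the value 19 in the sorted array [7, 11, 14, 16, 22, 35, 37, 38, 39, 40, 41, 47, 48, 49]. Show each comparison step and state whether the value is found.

Binary search for 19 in [7, 11, 14, 16, 22, 35, 37, 38, 39, 40, 41, 47, 48, 49]:

lo=0, hi=13, mid=6, arr[mid]=37 -> 37 > 19, search left half
lo=0, hi=5, mid=2, arr[mid]=14 -> 14 < 19, search right half
lo=3, hi=5, mid=4, arr[mid]=22 -> 22 > 19, search left half
lo=3, hi=3, mid=3, arr[mid]=16 -> 16 < 19, search right half
lo=4 > hi=3, target 19 not found

Binary search determines that 19 is not in the array after 4 comparisons. The search space was exhausted without finding the target.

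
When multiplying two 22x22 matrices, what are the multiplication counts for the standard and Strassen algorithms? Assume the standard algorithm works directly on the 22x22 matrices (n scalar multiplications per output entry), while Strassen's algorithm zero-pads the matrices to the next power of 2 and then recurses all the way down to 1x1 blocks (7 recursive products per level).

Matrix multiplication for 22x22 matrices:

Strassen's algorithm requires power-of-2 dimensions. Pad 22x22 to 32x32 (next power of 2).

Standard algorithm: 22^3 = 10648 multiplications
Strassen's algorithm: 7^(log2(32)) = 7^5 = 16807 multiplications
Difference: 10648 - 16807 = -6159 (Strassen uses MORE here due to padding overhead — for small or just-over-power-of-2 n, padding can outweigh the per-level savings)

Standard: 10648 multiplications (22^3). Strassen: 16807 multiplications (7^5, after padding to 32x32). Strassen reduces 8 recursive multiplications to 7 at each level.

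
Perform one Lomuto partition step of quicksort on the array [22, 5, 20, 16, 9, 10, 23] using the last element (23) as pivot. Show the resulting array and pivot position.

Lomuto partition with pivot = 23:

Initial array: [22, 5, 20, 16, 9, 10, 23]

arr[0]=22 <= 23: swap with position 0, array becomes [22, 5, 20, 16, 9, 10, 23]
arr[1]=5 <= 23: swap with position 1, array becomes [22, 5, 20, 16, 9, 10, 23]
arr[2]=20 <= 23: swap with position 2, array becomes [22, 5, 20, 16, 9, 10, 23]
arr[3]=16 <= 23: swap with position 3, array becomes [22, 5, 20, 16, 9, 10, 23]
arr[4]=9 <= 23: swap with position 4, array becomes [22, 5, 20, 16, 9, 10, 23]
arr[5]=10 <= 23: swap with position 5, array becomes [22, 5, 20, 16, 9, 10, 23]

Place pivot at position 6: [22, 5, 20, 16, 9, 10, 23]
Pivot position: 6

After partitioning with pivot 23, the array becomes [22, 5, 20, 16, 9, 10, 23]. The pivot is placed at index 6. All elements to the left of the pivot are <= 23, and all elements to the right are > 23.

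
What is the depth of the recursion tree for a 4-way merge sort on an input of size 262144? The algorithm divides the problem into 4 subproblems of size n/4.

For divide and conquer with division factor 4:

Problem sizes at each level:
Level 0: 262144
Level 1: 65536
Level 2: 16384
Level 3: 4096
Level 4: 1024
Level 5: 256
Level 6: 64
Level 7: 16
Level 8: 4
Level 9: 1

The root is level 0 and the size-1 base case is level 9 (the tree spans levels 0 through 9, i.e. 10 levels counting the root), so the depth is the number of divisions: log_4(262144) = 9

The recursion tree depth is log_4(262144) = 9. At each level, the problem size is divided by 4, so it takes 9 divisions to reduce to a base case of size 1. The algorithm makes 4 recursive calls at each level.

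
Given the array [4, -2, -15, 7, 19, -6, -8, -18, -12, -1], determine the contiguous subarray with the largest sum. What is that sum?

Using Kadane's algorithm on [4, -2, -15, 7, 19, -6, -8, -18, -12, -1]:

Scanning through the array:
Position 1 (value -2): max_ending_here = 2, max_so_far = 4
Position 2 (value -15): max_ending_here = -13, max_so_far = 4
Position 3 (value 7): max_ending_here = 7, max_so_far = 7
Position 4 (value 19): max_ending_here = 26, max_so_far = 26
Position 5 (value -6): max_ending_here = 20, max_so_far = 26
Position 6 (value -8): max_ending_here = 12, max_so_far = 26
Position 7 (value -18): max_ending_here = -6, max_so_far = 26
Position 8 (value -12): max_ending_here = -12, max_so_far = 26
Position 9 (value -1): max_ending_here = -1, max_so_far = 26

Maximum subarray: [7, 19]
Maximum sum: 26

The maximum subarray is [7, 19] with sum 26. This subarray runs from index 3 to index 4.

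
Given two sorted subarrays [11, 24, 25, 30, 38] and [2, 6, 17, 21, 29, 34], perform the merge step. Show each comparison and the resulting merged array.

Merging process:

Compare 11 vs 2: take 2 from right. Merged: [2]
Compare 11 vs 6: take 6 from right. Merged: [2, 6]
Compare 11 vs 17: take 11 from left. Merged: [2, 6, 11]
Compare 24 vs 17: take 17 from right. Merged: [2, 6, 11, 17]
Compare 24 vs 21: take 21 from right. Merged: [2, 6, 11, 17, 21]
Compare 24 vs 29: take 24 from left. Merged: [2, 6, 11, 17, 21, 24]
Compare 25 vs 29: take 25 from left. Merged: [2, 6, 11, 17, 21, 24, 25]
Compare 30 vs 29: take 29 from right. Merged: [2, 6, 11, 17, 21, 24, 25, 29]
Compare 30 vs 34: take 30 from left. Merged: [2, 6, 11, 17, 21, 24, 25, 29, 30]
Compare 38 vs 34: take 34 from right. Merged: [2, 6, 11, 17, 21, 24, 25, 29, 30, 34]
Append remaining from left: [38]. Merged: [2, 6, 11, 17, 21, 24, 25, 29, 30, 34, 38]

Final merged array: [2, 6, 11, 17, 21, 24, 25, 29, 30, 34, 38]
Total comparisons: 10

The merged array is [2, 6, 11, 17, 21, 24, 25, 29, 30, 34, 38], requiring 10 comparisons. The merge step runs in O(n) time where n is the total number of elements.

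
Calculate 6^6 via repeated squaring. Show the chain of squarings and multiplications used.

Computing 6^6 by squaring (build up from 6^1; each line after the first costs one multiplication):

6^1 = 6
6^2 = (6^1)^2 = 6^2 = 36
6^3 = 6 * 6^2 = 6 * 36 = 216
6^6 = (6^3)^2 = 216^2 = 46656

Result: 46656
Multiplications needed: 3 (3 lines after 6^1)

6^6 = 46656. Using exponentiation by squaring, this requires 3 multiplications. The key idea: if the exponent is even, square the half-power; if odd, multiply by the base once.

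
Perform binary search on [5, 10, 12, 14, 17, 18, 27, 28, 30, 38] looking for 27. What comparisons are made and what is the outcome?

Binary search for 27 in [5, 10, 12, 14, 17, 18, 27, 28, 30, 38]:

lo=0, hi=9, mid=4, arr[mid]=17 -> 17 < 27, search right half
lo=5, hi=9, mid=7, arr[mid]=28 -> 28 > 27, search left half
lo=5, hi=6, mid=5, arr[mid]=18 -> 18 < 27, search right half
lo=6, hi=6, mid=6, arr[mid]=27 -> Found target at index 6!

Binary search finds 27 at index 6 after 4 comparisons. The search repeatedly halves the search space by comparing with the middle element.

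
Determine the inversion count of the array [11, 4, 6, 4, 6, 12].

Finding inversions in [11, 4, 6, 4, 6, 12]:

(0, 1): arr[0]=11 > arr[1]=4
(0, 2): arr[0]=11 > arr[2]=6
(0, 3): arr[0]=11 > arr[3]=4
(0, 4): arr[0]=11 > arr[4]=6
(2, 3): arr[2]=6 > arr[3]=4

Total inversions: 5

The array has 5 inversion(s): (0,1), (0,2), (0,3), (0,4), (2,3). Each pair (i,j) satisfies i < j and arr[i] > arr[j].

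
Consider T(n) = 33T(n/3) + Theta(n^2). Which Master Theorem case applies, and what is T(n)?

Master Theorem for T(n) = 33T(n/3) + O(n^2):

a = 33, b = 3, c = 2
log_b(a) = log_3(33) = 3.1827

Case 1: c = 2 < log_3(33) = 3.1827
T(n) = O(n^(log_3 33))

For T(n) = 33T(n/3) + O(n^2): log_3(33) = 3.1827. This is Case 1 of the Master Theorem (c < log_b(a), work dominated by leaves), giving O(n^(log_3 33)).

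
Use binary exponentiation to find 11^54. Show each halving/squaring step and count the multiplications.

Computing 11^54 by squaring (build up from 11^1; each line after the first costs one multiplication):

11^1 = 11
11^2 = (11^1)^2 = 11^2 = 121
11^3 = 11 * 11^2 = 11 * 121 = 1331
11^6 = (11^3)^2 = 1331^2 = 1771561
11^12 = (11^6)^2 = 1771561^2 = 3138428376721
11^13 = 11 * 11^12 = 11 * 3138428376721 = 34522712143931
11^26 = (11^13)^2 = 34522712143931^2 = 1191817653772720942460132761
11^27 = 11 * 11^26 = 11 * 1191817653772720942460132761 = 13109994191499930367061460371
11^54 = (11^27)^2 = 13109994191499930367061460371^2 = 171871947701161912897410416779483616222663749691203457641

Result: 171871947701161912897410416779483616222663749691203457641
Multiplications needed: 8 (8 lines after 11^1)

11^54 = 171871947701161912897410416779483616222663749691203457641. Using exponentiation by squaring, this requires 8 multiplications. The key idea: if the exponent is even, square the half-power; if odd, multiply by the base once.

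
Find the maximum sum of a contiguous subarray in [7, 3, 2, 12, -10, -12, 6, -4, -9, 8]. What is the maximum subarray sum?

Using Kadane's algorithm on [7, 3, 2, 12, -10, -12, 6, -4, -9, 8]:

Scanning through the array:
Position 1 (value 3): max_ending_here = 10, max_so_far = 10
Position 2 (value 2): max_ending_here = 12, max_so_far = 12
Position 3 (value 12): max_ending_here = 24, max_so_far = 24
Position 4 (value -10): max_ending_here = 14, max_so_far = 24
Position 5 (value -12): max_ending_here = 2, max_so_far = 24
Position 6 (value 6): max_ending_here = 8, max_so_far = 24
Position 7 (value -4): max_ending_here = 4, max_so_far = 24
Position 8 (value -9): max_ending_here = -5, max_so_far = 24
Position 9 (value 8): max_ending_here = 8, max_so_far = 24

Maximum subarray: [7, 3, 2, 12]
Maximum sum: 24

The maximum subarray is [7, 3, 2, 12] with sum 24. This subarray runs from index 0 to index 3.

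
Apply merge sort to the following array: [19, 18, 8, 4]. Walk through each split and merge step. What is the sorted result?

Merge sort trace:

Split: [19, 18, 8, 4] -> [19, 18] and [8, 4]
  Split: [19, 18] -> [19] and [18]
  Merge: [19] + [18] -> [18, 19]
  Split: [8, 4] -> [8] and [4]
  Merge: [8] + [4] -> [4, 8]
Merge: [18, 19] + [4, 8] -> [4, 8, 18, 19]

Final sorted array: [4, 8, 18, 19]

The merge sort proceeds by recursively splitting the array and merging sorted halves.
After all merges, the sorted array is [4, 8, 18, 19].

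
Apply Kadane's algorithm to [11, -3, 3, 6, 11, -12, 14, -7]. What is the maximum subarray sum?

Using Kadane's algorithm on [11, -3, 3, 6, 11, -12, 14, -7]:

Scanning through the array:
Position 1 (value -3): max_ending_here = 8, max_so_far = 11
Position 2 (value 3): max_ending_here = 11, max_so_far = 11
Position 3 (value 6): max_ending_here = 17, max_so_far = 17
Position 4 (value 11): max_ending_here = 28, max_so_far = 28
Position 5 (value -12): max_ending_here = 16, max_so_far = 28
Position 6 (value 14): max_ending_here = 30, max_so_far = 30
Position 7 (value -7): max_ending_here = 23, max_so_far = 30

Maximum subarray: [11, -3, 3, 6, 11, -12, 14]
Maximum sum: 30

The maximum subarray is [11, -3, 3, 6, 11, -12, 14] with sum 30. This subarray runs from index 0 to index 6.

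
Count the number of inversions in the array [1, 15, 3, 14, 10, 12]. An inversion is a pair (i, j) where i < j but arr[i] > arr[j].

Finding inversions in [1, 15, 3, 14, 10, 12]:

(1, 2): arr[1]=15 > arr[2]=3
(1, 3): arr[1]=15 > arr[3]=14
(1, 4): arr[1]=15 > arr[4]=10
(1, 5): arr[1]=15 > arr[5]=12
(3, 4): arr[3]=14 > arr[4]=10
(3, 5): arr[3]=14 > arr[5]=12

Total inversions: 6

The array has 6 inversion(s): (1,2), (1,3), (1,4), (1,5), (3,4), (3,5). Each pair (i,j) satisfies i < j and arr[i] > arr[j].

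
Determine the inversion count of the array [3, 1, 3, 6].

Finding inversions in [3, 1, 3, 6]:

(0, 1): arr[0]=3 > arr[1]=1

Total inversions: 1

The array has 1 inversion(s): (0,1). Each pair (i,j) satisfies i < j and arr[i] > arr[j].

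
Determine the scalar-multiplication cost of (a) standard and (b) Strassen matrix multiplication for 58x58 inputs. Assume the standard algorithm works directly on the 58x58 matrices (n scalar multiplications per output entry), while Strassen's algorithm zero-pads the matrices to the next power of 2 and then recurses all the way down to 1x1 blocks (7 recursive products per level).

Matrix multiplication for 58x58 matrices:

Strassen's algorithm requires power-of-2 dimensions. Pad 58x58 to 64x64 (next power of 2).

Standard algorithm: 58^3 = 195112 multiplications
Strassen's algorithm: 7^(log2(64)) = 7^6 = 117649 multiplications
Savings: 195112 - 117649 = 77463 multiplications

Standard: 195112 multiplications (58^3). Strassen: 117649 multiplications (7^6, after padding to 64x64). Strassen reduces 8 recursive multiplications to 7 at each level.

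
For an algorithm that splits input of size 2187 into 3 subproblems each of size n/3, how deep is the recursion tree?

For divide and conquer with division factor 3:

Problem sizes at each level:
Level 0: 2187
Level 1: 729
Level 2: 243
Level 3: 81
Level 4: 27
Level 5: 9
Level 6: 3
Level 7: 1

The root is level 0 and the size-1 base case is level 7 (the tree spans levels 0 through 7, i.e. 8 levels counting the root), so the depth is the number of divisions: log_3(2187) = 7

The recursion tree depth is log_3(2187) = 7. At each level, the problem size is divided by 3, so it takes 7 divisions to reduce to a base case of size 1. The algorithm makes 3 recursive calls at each level.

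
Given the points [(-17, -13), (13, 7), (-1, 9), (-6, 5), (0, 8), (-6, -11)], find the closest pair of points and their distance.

Computing all pairwise distances among 6 points:

d((-17, -13), (13, 7)) = 36.0555
d((-17, -13), (-1, 9)) = 27.2029
d((-17, -13), (-6, 5)) = 21.095
d((-17, -13), (0, 8)) = 27.0185
d((-17, -13), (-6, -11)) = 11.1803
d((13, 7), (-1, 9)) = 14.1421
d((13, 7), (-6, 5)) = 19.105
d((13, 7), (0, 8)) = 13.0384
d((13, 7), (-6, -11)) = 26.1725
d((-1, 9), (-6, 5)) = 6.4031
d((-1, 9), (0, 8)) = 1.4142 <-- minimum
d((-1, 9), (-6, -11)) = 20.6155
d((-6, 5), (0, 8)) = 6.7082
d((-6, 5), (-6, -11)) = 16.0
d((0, 8), (-6, -11)) = 19.9249

Closest pair: (-1, 9) and (0, 8) with distance 1.4142

The closest pair is (-1, 9) and (0, 8) with Euclidean distance 1.4142. For 6 points, brute-force pairwise comparison is shown above. For large n, the divide-and-conquer algorithm (sort by x, recurse on halves, check the dividing strip) achieves O(n log n).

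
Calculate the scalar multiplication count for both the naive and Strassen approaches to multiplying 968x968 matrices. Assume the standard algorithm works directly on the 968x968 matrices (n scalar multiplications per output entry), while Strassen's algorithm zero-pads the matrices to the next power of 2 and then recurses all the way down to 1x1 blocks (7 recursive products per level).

Matrix multiplication for 968x968 matrices:

Strassen's algorithm requires power-of-2 dimensions. Pad 968x968 to 1024x1024 (next power of 2).

Standard algorithm: 968^3 = 907039232 multiplications
Strassen's algorithm: 7^(log2(1024)) = 7^10 = 282475249 multiplications
Savings: 907039232 - 282475249 = 624563983 multiplications

Standard: 907039232 multiplications (968^3). Strassen: 282475249 multiplications (7^10, after padding to 1024x1024). Strassen reduces 8 recursive multiplications to 7 at each level.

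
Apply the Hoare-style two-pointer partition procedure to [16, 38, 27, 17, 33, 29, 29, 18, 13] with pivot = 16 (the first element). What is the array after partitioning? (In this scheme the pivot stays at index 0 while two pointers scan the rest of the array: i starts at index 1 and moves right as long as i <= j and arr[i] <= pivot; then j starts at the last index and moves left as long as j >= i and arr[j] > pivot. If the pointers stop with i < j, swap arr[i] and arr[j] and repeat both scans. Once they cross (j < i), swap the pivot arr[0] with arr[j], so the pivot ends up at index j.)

Hoare-style two-pointer partition with pivot = 16:

Initial array: [16, 38, 27, 17, 33, 29, 29, 18, 13]

Pointers start at i = 1, j = 8.
i stops at index 1 (arr[1]=38 > 16), j stops at index 8 (arr[8]=13 <= 16): swap arr[1] and arr[8], array becomes [16, 13, 27, 17, 33, 29, 29, 18, 38]
i ends at 2, j ends at 1: the pointers have crossed (j < i), so scanning stops.

Swap pivot arr[0] with arr[1] to place pivot at position 1: [13, 16, 27, 17, 33, 29, 29, 18, 38]
Pivot position: 1

After partitioning with pivot 16, the array becomes [13, 16, 27, 17, 33, 29, 29, 18, 38]. The pivot is placed at index 1. All elements to the left of the pivot are <= 16, and all elements to the right are > 16.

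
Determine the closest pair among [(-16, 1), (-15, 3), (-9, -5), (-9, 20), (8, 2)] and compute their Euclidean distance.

Computing all pairwise distances among 5 points:

d((-16, 1), (-15, 3)) = 2.2361 <-- minimum
d((-16, 1), (-9, -5)) = 9.2195
d((-16, 1), (-9, 20)) = 20.2485
d((-16, 1), (8, 2)) = 24.0208
d((-15, 3), (-9, -5)) = 10.0
d((-15, 3), (-9, 20)) = 18.0278
d((-15, 3), (8, 2)) = 23.0217
d((-9, -5), (-9, 20)) = 25.0
d((-9, -5), (8, 2)) = 18.3848
d((-9, 20), (8, 2)) = 24.7588

Closest pair: (-16, 1) and (-15, 3) with distance 2.2361

The closest pair is (-16, 1) and (-15, 3) with Euclidean distance 2.2361. For 5 points, brute-force pairwise comparison is shown above. For large n, the divide-and-conquer algorithm (sort by x, recurse on halves, check the dividing strip) achieves O(n log n).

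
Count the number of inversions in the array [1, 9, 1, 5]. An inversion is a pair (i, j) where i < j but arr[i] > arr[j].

Finding inversions in [1, 9, 1, 5]:

(1, 2): arr[1]=9 > arr[2]=1
(1, 3): arr[1]=9 > arr[3]=5

Total inversions: 2

The array has 2 inversion(s): (1,2), (1,3). Each pair (i,j) satisfies i < j and arr[i] > arr[j].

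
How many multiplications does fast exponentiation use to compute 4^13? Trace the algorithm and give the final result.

Computing 4^13 by squaring (build up from 4^1; each line after the first costs one multiplication):

4^1 = 4
4^2 = (4^1)^2 = 4^2 = 16
4^3 = 4 * 4^2 = 4 * 16 = 64
4^6 = (4^3)^2 = 64^2 = 4096
4^12 = (4^6)^2 = 4096^2 = 16777216
4^13 = 4 * 4^12 = 4 * 16777216 = 67108864

Result: 67108864
Multiplications needed: 5 (5 lines after 4^1)

4^13 = 67108864. Using exponentiation by squaring, this requires 5 multiplications. The key idea: if the exponent is even, square the half-power; if odd, multiply by the base once.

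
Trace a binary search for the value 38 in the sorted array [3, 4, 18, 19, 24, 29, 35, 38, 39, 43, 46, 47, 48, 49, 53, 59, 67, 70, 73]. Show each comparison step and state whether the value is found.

Binary search for 38 in [3, 4, 18, 19, 24, 29, 35, 38, 39, 43, 46, 47, 48, 49, 53, 59, 67, 70, 73]:

lo=0, hi=18, mid=9, arr[mid]=43 -> 43 > 38, search left half
lo=0, hi=8, mid=4, arr[mid]=24 -> 24 < 38, search right half
lo=5, hi=8, mid=6, arr[mid]=35 -> 35 < 38, search right half
lo=7, hi=8, mid=7, arr[mid]=38 -> Found target at index 7!

Binary search finds 38 at index 7 after 4 comparisons. The search repeatedly halves the search space by comparing with the middle element.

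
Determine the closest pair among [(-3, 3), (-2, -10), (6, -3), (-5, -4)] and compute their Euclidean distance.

Computing all pairwise distances among 4 points:

d((-3, 3), (-2, -10)) = 13.0384
d((-3, 3), (6, -3)) = 10.8167
d((-3, 3), (-5, -4)) = 7.2801
d((-2, -10), (6, -3)) = 10.6301
d((-2, -10), (-5, -4)) = 6.7082 <-- minimum
d((6, -3), (-5, -4)) = 11.0454

Closest pair: (-2, -10) and (-5, -4) with distance 6.7082

The closest pair is (-2, -10) and (-5, -4) with Euclidean distance 6.7082. For 4 points, brute-force pairwise comparison is shown above. For large n, the divide-and-conquer algorithm (sort by x, recurse on halves, check the dividing strip) achieves O(n log n).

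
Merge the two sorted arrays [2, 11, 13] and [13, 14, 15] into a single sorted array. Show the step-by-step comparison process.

Merging process:

Compare 2 vs 13: take 2 from left. Merged: [2]
Compare 11 vs 13: take 11 from left. Merged: [2, 11]
Compare 13 vs 13: take 13 from left. Merged: [2, 11, 13]
Append remaining from right: [13, 14, 15]. Merged: [2, 11, 13, 13, 14, 15]

Final merged array: [2, 11, 13, 13, 14, 15]
Total comparisons: 3

The merged array is [2, 11, 13, 13, 14, 15], requiring 3 comparisons. The merge step runs in O(n) time where n is the total number of elements.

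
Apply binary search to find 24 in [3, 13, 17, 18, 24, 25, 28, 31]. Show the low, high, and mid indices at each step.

Binary search for 24 in [3, 13, 17, 18, 24, 25, 28, 31]:

lo=0, hi=7, mid=3, arr[mid]=18 -> 18 < 24, search right half
lo=4, hi=7, mid=5, arr[mid]=25 -> 25 > 24, search left half
lo=4, hi=4, mid=4, arr[mid]=24 -> Found target at index 4!

Binary search finds 24 at index 4 after 3 comparisons. The search repeatedly halves the search space by comparing with the middle element.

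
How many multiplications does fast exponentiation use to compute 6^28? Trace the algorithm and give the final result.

Computing 6^28 by squaring (build up from 6^1; each line after the first costs one multiplication):

6^1 = 6
6^2 = (6^1)^2 = 6^2 = 36
6^3 = 6 * 6^2 = 6 * 36 = 216
6^6 = (6^3)^2 = 216^2 = 46656
6^7 = 6 * 6^6 = 6 * 46656 = 279936
6^14 = (6^7)^2 = 279936^2 = 78364164096
6^28 = (6^14)^2 = 78364164096^2 = 6140942214464815497216

Result: 6140942214464815497216
Multiplications needed: 6 (6 lines after 6^1)

6^28 = 6140942214464815497216. Using exponentiation by squaring, this requires 6 multiplications. The key idea: if the exponent is even, square the half-power; if odd, multiply by the base once.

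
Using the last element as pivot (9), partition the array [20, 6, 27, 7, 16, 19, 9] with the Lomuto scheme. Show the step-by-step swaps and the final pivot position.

Lomuto partition with pivot = 9:

Initial array: [20, 6, 27, 7, 16, 19, 9]

arr[0]=20 > 9: no swap
arr[1]=6 <= 9: swap with position 0, array becomes [6, 20, 27, 7, 16, 19, 9]
arr[2]=27 > 9: no swap
arr[3]=7 <= 9: swap with position 1, array becomes [6, 7, 27, 20, 16, 19, 9]
arr[4]=16 > 9: no swap
arr[5]=19 > 9: no swap

Place pivot at position 2: [6, 7, 9, 20, 16, 19, 27]
Pivot position: 2

After partitioning with pivot 9, the array becomes [6, 7, 9, 20, 16, 19, 27]. The pivot is placed at index 2. All elements to the left of the pivot are <= 9, and all elements to the right are > 9.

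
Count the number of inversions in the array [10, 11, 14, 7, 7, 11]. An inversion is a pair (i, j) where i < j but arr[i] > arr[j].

Finding inversions in [10, 11, 14, 7, 7, 11]:

(0, 3): arr[0]=10 > arr[3]=7
(0, 4): arr[0]=10 > arr[4]=7
(1, 3): arr[1]=11 > arr[3]=7
(1, 4): arr[1]=11 > arr[4]=7
(2, 3): arr[2]=14 > arr[3]=7
(2, 4): arr[2]=14 > arr[4]=7
(2, 5): arr[2]=14 > arr[5]=11

Total inversions: 7

The array has 7 inversion(s): (0,3), (0,4), (1,3), (1,4), (2,3), (2,4), (2,5). Each pair (i,j) satisfies i < j and arr[i] > arr[j].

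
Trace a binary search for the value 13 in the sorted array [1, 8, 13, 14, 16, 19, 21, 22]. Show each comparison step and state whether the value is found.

Binary search for 13 in [1, 8, 13, 14, 16, 19, 21, 22]:

lo=0, hi=7, mid=3, arr[mid]=14 -> 14 > 13, search left half
lo=0, hi=2, mid=1, arr[mid]=8 -> 8 < 13, search right half
lo=2, hi=2, mid=2, arr[mid]=13 -> Found target at index 2!

Binary search finds 13 at index 2 after 3 comparisons. The search repeatedly halves the search space by comparing with the middle element.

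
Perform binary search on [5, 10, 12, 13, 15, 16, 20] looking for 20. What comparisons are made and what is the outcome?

Binary search for 20 in [5, 10, 12, 13, 15, 16, 20]:

lo=0, hi=6, mid=3, arr[mid]=13 -> 13 < 20, search right half
lo=4, hi=6, mid=5, arr[mid]=16 -> 16 < 20, search right half
lo=6, hi=6, mid=6, arr[mid]=20 -> Found target at index 6!

Binary search finds 20 at index 6 after 3 comparisons. The search repeatedly halves the search space by comparing with the middle element.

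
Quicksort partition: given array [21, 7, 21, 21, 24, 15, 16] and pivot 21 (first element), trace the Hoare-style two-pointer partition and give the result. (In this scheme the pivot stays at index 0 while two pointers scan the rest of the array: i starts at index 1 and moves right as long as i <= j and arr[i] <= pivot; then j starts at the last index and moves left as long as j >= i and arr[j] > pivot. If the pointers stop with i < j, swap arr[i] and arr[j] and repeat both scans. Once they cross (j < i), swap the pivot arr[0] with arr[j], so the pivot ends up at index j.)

Hoare-style two-pointer partition with pivot = 21:

Initial array: [21, 7, 21, 21, 24, 15, 16]

Pointers start at i = 1, j = 6.
i stops at index 4 (arr[4]=24 > 21), j stops at index 6 (arr[6]=16 <= 21): swap arr[4] and arr[6], array becomes [21, 7, 21, 21, 16, 15, 24]
i ends at 6, j ends at 5: the pointers have crossed (j < i), so scanning stops.

Swap pivot arr[0] with arr[5] to place pivot at position 5: [15, 7, 21, 21, 16, 21, 24]
Pivot position: 5

After partitioning with pivot 21, the array becomes [15, 7, 21, 21, 16, 21, 24]. The pivot is placed at index 5. All elements to the left of the pivot are <= 21, and all elements to the right are > 21.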